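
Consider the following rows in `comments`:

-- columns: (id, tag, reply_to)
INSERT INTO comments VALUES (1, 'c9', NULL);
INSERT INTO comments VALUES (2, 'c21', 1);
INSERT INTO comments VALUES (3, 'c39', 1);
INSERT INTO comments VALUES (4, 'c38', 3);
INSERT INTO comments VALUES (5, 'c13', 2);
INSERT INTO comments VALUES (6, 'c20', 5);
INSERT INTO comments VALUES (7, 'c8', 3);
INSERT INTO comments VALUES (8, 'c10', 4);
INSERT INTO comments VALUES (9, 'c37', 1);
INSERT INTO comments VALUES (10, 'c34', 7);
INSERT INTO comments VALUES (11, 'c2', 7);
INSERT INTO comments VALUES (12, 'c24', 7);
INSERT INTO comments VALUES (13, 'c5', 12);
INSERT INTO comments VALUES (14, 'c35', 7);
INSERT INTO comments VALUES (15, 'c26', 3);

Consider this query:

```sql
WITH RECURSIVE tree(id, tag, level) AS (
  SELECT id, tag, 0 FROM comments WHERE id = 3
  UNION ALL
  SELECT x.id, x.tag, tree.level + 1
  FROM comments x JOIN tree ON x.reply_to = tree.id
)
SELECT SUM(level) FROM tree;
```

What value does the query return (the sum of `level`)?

16

Base: id=3 (c39) at level 0.
Iteration 1: rows with reply_to in {3} -> c38 (id 4, level 1), c8 (id 7, level 1), c26 (id 15, level 1).
Iteration 2: rows with reply_to in {4,7,15} -> c10 (id 8, level 2), c34 (id 10, level 2), c2 (id 11, level 2), c24 (id 12, level 2), c35 (id 14, level 2).
Iteration 3: rows with reply_to in {8,10,11,12,14} -> c5 (id 13, level 3).
Iteration 4: no rows with reply_to in {13}; recursion stops.
SUM(level) = 0 + 1 + 1 + 1 + 2 + 2 + 2 + 2 + 2 + 3 = 16.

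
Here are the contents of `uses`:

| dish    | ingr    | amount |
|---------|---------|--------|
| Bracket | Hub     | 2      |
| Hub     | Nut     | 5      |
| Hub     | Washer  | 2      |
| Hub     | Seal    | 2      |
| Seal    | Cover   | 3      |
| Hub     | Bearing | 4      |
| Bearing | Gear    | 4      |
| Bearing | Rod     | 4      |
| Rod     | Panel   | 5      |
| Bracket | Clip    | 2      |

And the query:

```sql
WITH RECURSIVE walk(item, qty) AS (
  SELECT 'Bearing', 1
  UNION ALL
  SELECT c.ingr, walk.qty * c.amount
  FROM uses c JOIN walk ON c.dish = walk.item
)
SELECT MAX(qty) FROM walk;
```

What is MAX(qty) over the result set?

20

Base: (Bearing, qty=1).
Iteration 1: components of {Bearing} -> Gear = 1*4 = 4, Rod = 1*4 = 4.
Iteration 2: components of {Gear,Rod} -> Panel = 4*5 = 20.
Iteration 3: no further components; recursion stops.
qty values: 1, 4, 4, 20; the maximum is 20.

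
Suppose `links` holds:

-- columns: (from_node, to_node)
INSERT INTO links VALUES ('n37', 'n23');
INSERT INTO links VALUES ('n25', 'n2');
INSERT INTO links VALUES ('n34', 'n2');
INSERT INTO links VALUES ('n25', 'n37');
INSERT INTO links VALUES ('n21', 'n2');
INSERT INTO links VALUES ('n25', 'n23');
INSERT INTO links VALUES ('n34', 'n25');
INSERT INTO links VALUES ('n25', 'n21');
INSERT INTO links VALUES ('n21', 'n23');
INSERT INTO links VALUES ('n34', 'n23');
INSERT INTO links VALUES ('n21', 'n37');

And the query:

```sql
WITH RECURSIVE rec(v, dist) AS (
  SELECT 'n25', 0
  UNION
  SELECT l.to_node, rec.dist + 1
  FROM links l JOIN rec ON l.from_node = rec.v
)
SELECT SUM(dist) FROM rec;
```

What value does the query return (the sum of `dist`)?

13

Base: (n25, dist=0).
Iteration 1: edges from {n25} -> (n2, dist=1), (n21, dist=1), (n23, dist=1), (n37, dist=1).
Iteration 2: edges from {n2,n21,n23,n37} -> (n2, dist=2), (n23, dist=2), (n37, dist=2). [UNION drops 1 duplicate row(s)]
Iteration 3: edges from {n2,n23,n37} -> (n23, dist=3).
Iteration 4: no outgoing edges from {n23}; recursion stops.
SUM(dist) = 0 + 1 + 1 + 1 + 1 + 2 + 2 + 2 + 3 = 13.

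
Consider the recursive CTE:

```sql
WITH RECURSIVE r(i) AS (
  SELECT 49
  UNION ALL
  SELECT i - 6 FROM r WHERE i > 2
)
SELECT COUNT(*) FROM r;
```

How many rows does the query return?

Base: i=49.
Iteration 1: 49 > 2 holds -> i = 49 - 6 = 43.
Iteration 2: 43 > 2 holds -> i = 43 - 6 = 37.
Iteration 3: 37 > 2 holds -> i = 37 - 6 = 31.
Iteration 4: 31 > 2 holds -> i = 31 - 6 = 25.
Iteration 5: 25 > 2 holds -> i = 25 - 6 = 19.
Iteration 6: 19 > 2 holds -> i = 19 - 6 = 13.
Iteration 7: 13 > 2 holds -> i = 13 - 6 = 7.
Iteration 8: 7 > 2 holds -> i = 7 - 6 = 1.
Iteration 9: 1 > 2 fails; recursion stops.
Total rows emitted: 9.

9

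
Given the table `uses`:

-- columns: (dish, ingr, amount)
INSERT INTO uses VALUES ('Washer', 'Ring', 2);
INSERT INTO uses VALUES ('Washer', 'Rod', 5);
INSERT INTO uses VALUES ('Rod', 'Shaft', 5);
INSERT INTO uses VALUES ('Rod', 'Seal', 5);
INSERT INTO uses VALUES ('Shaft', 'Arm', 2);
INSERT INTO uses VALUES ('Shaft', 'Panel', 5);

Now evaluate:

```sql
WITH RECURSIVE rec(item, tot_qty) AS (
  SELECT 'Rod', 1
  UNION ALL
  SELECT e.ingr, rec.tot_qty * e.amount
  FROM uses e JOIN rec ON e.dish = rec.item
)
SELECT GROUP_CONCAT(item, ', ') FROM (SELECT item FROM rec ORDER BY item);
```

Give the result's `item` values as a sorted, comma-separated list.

Base: (Rod, tot_qty=1).
Iteration 1: components of {Rod} -> Seal = 1*5 = 5, Shaft = 1*5 = 5.
Iteration 2: components of {Seal,Shaft} -> Arm = 5*2 = 10, Panel = 5*5 = 25.
Iteration 3: no further components; recursion stops.

Arm, Panel, Rod, Seal, Shaft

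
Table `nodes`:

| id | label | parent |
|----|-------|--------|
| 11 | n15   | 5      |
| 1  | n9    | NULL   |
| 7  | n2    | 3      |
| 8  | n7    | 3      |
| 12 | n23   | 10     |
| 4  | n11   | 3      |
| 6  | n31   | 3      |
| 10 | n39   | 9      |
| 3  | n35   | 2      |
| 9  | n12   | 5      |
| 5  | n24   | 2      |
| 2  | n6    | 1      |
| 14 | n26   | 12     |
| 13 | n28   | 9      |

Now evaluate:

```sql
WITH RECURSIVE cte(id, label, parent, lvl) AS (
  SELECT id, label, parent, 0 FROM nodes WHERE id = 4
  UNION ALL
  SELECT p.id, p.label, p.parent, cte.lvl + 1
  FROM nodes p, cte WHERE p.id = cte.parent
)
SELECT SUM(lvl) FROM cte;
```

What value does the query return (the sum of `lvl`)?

Base: id=4 (n11), parent=3, lvl 0.
Iteration 1: join on id=3 -> n35 (id 3, parent=2, lvl 1).
Iteration 2: join on id=2 -> n6 (id 2, parent=1, lvl 2).
Iteration 3: join on id=1 -> n9 (id 1, parent=NULL, lvl 3).
Iteration 4: parent is NULL; no match; recursion stops.
SUM(lvl) = 0 + 1 + 2 + 3 = 6.

6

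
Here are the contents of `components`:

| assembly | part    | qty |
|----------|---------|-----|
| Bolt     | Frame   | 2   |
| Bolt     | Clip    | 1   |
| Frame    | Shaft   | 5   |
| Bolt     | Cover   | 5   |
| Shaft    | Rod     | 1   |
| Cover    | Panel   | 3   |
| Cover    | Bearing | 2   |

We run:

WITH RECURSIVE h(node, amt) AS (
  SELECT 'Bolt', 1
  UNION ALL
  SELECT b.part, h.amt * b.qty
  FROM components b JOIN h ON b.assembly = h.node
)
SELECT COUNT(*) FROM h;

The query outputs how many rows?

8

Base: (Bolt, amt=1).
Iteration 1: components of {Bolt} -> Clip = 1*1 = 1, Cover = 1*5 = 5, Frame = 1*2 = 2.
Iteration 2: components of {Clip,Cover,Frame} -> Bearing = 5*2 = 10, Panel = 5*3 = 15, Shaft = 2*5 = 10.
Iteration 3: components of {Bearing,Panel,Shaft} -> Rod = 10*1 = 10.
Iteration 4: no further components; recursion stops.
Total rows emitted: 8.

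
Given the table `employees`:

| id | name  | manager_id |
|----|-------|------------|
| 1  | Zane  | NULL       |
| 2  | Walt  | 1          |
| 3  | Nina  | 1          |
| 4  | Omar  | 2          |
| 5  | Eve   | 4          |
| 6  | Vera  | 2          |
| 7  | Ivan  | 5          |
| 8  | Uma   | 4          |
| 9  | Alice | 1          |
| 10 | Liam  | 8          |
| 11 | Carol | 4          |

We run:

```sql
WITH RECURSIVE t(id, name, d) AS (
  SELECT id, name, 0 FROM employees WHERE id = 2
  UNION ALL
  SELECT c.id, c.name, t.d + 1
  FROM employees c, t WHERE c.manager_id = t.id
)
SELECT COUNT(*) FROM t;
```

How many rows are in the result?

8

Base: id=2 (Walt) at d 0.
Iteration 1: rows with manager_id in {2} -> Omar (id 4, d 1), Vera (id 6, d 1).
Iteration 2: rows with manager_id in {4,6} -> Eve (id 5, d 2), Uma (id 8, d 2), Carol (id 11, d 2).
Iteration 3: rows with manager_id in {5,8,11} -> Ivan (id 7, d 3), Liam (id 10, d 3).
Iteration 4: no rows with manager_id in {7,10}; recursion stops.
Total rows emitted: 8.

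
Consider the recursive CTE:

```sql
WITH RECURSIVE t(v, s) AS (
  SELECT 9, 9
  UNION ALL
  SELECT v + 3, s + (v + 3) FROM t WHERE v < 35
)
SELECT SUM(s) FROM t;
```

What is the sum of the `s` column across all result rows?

Base: v=9, s=9.
Iteration 1: 9 < 35 holds -> v = 9 + 3 = 12, s = 9 + 12 = 21.
Iteration 2: 12 < 35 holds -> v = 12 + 3 = 15, s = 21 + 15 = 36.
Iteration 3: 15 < 35 holds -> v = 15 + 3 = 18, s = 36 + 18 = 54.
Iteration 4: 18 < 35 holds -> v = 18 + 3 = 21, s = 54 + 21 = 75.
Iteration 5: 21 < 35 holds -> v = 21 + 3 = 24, s = 75 + 24 = 99.
Iteration 6: 24 < 35 holds -> v = 24 + 3 = 27, s = 99 + 27 = 126.
Iteration 7: 27 < 35 holds -> v = 27 + 3 = 30, s = 126 + 30 = 156.
Iteration 8: 30 < 35 holds -> v = 30 + 3 = 33, s = 156 + 33 = 189.
Iteration 9: 33 < 35 holds -> v = 33 + 3 = 36, s = 189 + 36 = 225.
Iteration 10: 36 < 35 fails; recursion stops.
SUM(s) = 9 + 21 + 36 + 54 + 75 + 99 + 126 + 156 + 189 + 225 = 990.

990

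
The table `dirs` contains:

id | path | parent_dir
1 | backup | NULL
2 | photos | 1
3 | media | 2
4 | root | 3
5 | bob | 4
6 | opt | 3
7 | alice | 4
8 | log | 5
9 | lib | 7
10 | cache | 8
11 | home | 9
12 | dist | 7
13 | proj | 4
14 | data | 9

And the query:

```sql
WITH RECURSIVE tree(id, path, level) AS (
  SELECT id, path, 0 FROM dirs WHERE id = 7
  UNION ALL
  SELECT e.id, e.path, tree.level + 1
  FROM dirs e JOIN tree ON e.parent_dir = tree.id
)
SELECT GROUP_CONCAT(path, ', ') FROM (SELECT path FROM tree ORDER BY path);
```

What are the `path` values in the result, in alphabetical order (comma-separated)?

Base: id=7 (alice) at level 0.
Iteration 1: rows with parent_dir in {7} -> lib (id 9, level 1), dist (id 12, level 1).
Iteration 2: rows with parent_dir in {9,12} -> home (id 11, level 2), data (id 14, level 2).
Iteration 3: no rows with parent_dir in {11,14}; recursion stops.

alice, data, dist, home, lib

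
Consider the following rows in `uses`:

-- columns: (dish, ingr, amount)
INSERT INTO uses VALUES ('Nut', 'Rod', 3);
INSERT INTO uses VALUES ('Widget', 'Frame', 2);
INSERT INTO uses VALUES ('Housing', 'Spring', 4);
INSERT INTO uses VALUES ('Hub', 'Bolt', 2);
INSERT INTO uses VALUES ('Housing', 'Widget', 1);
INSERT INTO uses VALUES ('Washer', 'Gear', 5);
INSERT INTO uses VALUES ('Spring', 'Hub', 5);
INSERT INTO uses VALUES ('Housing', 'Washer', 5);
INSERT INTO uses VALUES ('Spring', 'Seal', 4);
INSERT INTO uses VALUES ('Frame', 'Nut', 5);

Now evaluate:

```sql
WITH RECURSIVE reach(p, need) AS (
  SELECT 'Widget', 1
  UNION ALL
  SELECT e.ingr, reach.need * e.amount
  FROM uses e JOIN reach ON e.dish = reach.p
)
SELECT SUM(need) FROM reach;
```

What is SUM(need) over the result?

43

Base: (Widget, need=1).
Iteration 1: components of {Widget} -> Frame = 1*2 = 2.
Iteration 2: components of {Frame} -> Nut = 2*5 = 10.
Iteration 3: components of {Nut} -> Rod = 10*3 = 30.
Iteration 4: no further components; recursion stops.
SUM(need) = 1 + 2 + 10 + 30 = 43.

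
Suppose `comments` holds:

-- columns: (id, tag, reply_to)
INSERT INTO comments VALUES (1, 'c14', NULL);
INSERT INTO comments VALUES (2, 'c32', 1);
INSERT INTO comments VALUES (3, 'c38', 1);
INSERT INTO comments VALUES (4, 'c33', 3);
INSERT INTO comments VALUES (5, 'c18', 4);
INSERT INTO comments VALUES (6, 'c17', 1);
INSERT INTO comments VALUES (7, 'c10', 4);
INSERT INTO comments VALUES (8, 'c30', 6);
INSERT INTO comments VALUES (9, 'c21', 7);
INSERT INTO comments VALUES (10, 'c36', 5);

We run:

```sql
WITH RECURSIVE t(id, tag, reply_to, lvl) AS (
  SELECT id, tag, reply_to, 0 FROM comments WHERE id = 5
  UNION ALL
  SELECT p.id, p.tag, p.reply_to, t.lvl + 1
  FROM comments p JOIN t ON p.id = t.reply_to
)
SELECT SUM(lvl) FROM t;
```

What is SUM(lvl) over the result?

6

Base: id=5 (c18), reply_to=4, lvl 0.
Iteration 1: join on id=4 -> c33 (id 4, reply_to=3, lvl 1).
Iteration 2: join on id=3 -> c38 (id 3, reply_to=1, lvl 2).
Iteration 3: join on id=1 -> c14 (id 1, reply_to=NULL, lvl 3).
Iteration 4: reply_to is NULL; no match; recursion stops.
SUM(lvl) = 0 + 1 + 2 + 3 = 6.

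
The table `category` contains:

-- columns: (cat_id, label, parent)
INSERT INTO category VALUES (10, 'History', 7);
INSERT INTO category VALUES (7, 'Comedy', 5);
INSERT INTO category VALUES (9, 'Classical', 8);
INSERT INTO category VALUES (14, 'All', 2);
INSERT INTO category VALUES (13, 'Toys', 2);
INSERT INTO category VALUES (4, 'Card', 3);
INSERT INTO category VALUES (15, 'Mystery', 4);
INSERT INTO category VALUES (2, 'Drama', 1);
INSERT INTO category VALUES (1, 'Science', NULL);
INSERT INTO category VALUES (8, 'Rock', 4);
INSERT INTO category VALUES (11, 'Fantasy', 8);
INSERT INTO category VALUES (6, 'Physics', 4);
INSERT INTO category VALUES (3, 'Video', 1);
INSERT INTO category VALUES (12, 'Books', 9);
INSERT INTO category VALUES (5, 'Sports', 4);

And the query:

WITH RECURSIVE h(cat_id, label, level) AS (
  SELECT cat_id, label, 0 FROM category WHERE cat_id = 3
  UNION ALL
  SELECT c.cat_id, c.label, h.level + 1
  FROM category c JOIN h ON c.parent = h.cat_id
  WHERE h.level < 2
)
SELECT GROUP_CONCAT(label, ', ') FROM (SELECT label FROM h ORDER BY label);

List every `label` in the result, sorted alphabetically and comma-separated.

Card, Mystery, Physics, Rock, Sports, Video

Base: cat_id=3 (Video) at level 0.
Iteration 1: rows with parent in {3} -> Card (id 4, level 1).
Iteration 2: rows with parent in {4} -> Sports (id 5, level 2), Physics (id 6, level 2), Rock (id 8, level 2), Mystery (id 15, level 2).
Iteration 3: level < 2 fails for all current rows; recursion stops.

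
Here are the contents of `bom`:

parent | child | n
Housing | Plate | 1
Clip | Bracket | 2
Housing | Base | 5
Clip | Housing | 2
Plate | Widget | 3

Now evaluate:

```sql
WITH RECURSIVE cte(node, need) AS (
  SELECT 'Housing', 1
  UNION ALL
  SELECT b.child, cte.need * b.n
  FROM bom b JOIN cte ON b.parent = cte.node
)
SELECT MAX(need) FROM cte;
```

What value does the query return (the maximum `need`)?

5

Base: (Housing, need=1).
Iteration 1: components of {Housing} -> Base = 1*5 = 5, Plate = 1*1 = 1.
Iteration 2: components of {Base,Plate} -> Widget = 1*3 = 3.
Iteration 3: no further components; recursion stops.
need values: 1, 5, 1, 3; the maximum is 5.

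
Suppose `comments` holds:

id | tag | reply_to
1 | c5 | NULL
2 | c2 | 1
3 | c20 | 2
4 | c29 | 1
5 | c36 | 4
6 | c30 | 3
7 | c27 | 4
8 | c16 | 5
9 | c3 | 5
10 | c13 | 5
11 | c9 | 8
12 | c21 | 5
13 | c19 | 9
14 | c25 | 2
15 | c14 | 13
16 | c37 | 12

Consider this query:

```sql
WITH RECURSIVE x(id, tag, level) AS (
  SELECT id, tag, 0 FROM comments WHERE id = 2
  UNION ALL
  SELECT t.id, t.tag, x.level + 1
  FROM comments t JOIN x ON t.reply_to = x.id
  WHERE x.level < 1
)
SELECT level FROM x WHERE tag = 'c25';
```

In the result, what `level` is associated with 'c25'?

1

Base: id=2 (c2) at level 0.
Iteration 1: rows with reply_to in {2} -> c20 (id 3, level 1), c25 (id 14, level 1).
Iteration 2: level < 1 fails for all current rows; recursion stops.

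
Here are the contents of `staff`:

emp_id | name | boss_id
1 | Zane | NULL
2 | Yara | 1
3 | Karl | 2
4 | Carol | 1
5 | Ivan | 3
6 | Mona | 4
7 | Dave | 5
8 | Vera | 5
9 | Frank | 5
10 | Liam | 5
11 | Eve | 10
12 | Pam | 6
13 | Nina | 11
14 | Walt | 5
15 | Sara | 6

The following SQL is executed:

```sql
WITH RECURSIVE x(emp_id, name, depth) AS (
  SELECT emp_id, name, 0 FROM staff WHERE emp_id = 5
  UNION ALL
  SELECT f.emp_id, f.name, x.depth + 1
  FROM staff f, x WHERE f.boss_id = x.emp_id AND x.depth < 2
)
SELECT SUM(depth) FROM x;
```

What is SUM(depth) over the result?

7

Base: emp_id=5 (Ivan) at depth 0.
Iteration 1: rows with boss_id in {5} -> Dave (id 7, depth 1), Vera (id 8, depth 1), Frank (id 9, depth 1), Liam (id 10, depth 1), Walt (id 14, depth 1).
Iteration 2: rows with boss_id in {7,8,9,10,14} -> Eve (id 11, depth 2).
Iteration 3: depth < 2 fails for all current rows; recursion stops.
SUM(depth) = 0 + 1 + 1 + 1 + 1 + 1 + 2 = 7.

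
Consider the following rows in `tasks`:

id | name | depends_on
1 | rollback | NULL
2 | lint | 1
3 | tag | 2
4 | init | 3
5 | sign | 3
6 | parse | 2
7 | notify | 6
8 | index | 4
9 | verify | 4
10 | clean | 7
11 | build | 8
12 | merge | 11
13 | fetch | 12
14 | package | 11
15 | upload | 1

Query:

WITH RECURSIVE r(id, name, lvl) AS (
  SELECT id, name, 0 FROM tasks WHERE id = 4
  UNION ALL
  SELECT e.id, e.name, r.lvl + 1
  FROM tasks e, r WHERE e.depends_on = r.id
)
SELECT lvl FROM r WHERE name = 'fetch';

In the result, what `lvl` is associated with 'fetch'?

Base: id=4 (init) at lvl 0.
Iteration 1: rows with depends_on in {4} -> index (id 8, lvl 1), verify (id 9, lvl 1).
Iteration 2: rows with depends_on in {8,9} -> build (id 11, lvl 2).
Iteration 3: rows with depends_on in {11} -> merge (id 12, lvl 3), package (id 14, lvl 3).
Iteration 4: rows with depends_on in {12,14} -> fetch (id 13, lvl 4).
Iteration 5: no rows with depends_on in {13}; recursion stops.

4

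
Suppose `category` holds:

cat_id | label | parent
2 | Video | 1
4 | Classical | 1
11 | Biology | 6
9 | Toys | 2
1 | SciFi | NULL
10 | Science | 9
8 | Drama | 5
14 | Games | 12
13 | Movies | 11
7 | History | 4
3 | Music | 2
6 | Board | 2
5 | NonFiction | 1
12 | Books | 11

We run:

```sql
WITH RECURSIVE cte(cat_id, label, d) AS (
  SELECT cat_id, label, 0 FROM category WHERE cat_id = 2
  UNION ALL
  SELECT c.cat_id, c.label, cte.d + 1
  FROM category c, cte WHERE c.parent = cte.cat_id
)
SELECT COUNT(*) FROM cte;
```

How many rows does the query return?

Base: cat_id=2 (Video) at d 0.
Iteration 1: rows with parent in {2} -> Music (id 3, d 1), Board (id 6, d 1), Toys (id 9, d 1).
Iteration 2: rows with parent in {3,6,9} -> Science (id 10, d 2), Biology (id 11, d 2).
Iteration 3: rows with parent in {10,11} -> Books (id 12, d 3), Movies (id 13, d 3).
Iteration 4: rows with parent in {12,13} -> Games (id 14, d 4).
Iteration 5: no rows with parent in {14}; recursion stops.
Total rows emitted: 9.

9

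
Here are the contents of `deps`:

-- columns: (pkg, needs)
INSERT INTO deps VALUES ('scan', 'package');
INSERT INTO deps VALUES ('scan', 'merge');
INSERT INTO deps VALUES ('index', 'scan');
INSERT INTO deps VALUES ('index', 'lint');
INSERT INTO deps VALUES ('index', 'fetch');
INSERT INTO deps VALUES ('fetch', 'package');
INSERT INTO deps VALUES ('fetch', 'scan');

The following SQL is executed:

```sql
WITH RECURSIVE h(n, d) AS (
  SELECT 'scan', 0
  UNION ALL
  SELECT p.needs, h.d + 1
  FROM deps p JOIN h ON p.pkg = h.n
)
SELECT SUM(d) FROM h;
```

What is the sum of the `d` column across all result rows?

2

Base: (scan, d=0).
Iteration 1: edges from {scan} -> (merge, d=1), (package, d=1).
Iteration 2: no outgoing edges from {merge,package}; recursion stops.
SUM(d) = 0 + 1 + 1 = 2.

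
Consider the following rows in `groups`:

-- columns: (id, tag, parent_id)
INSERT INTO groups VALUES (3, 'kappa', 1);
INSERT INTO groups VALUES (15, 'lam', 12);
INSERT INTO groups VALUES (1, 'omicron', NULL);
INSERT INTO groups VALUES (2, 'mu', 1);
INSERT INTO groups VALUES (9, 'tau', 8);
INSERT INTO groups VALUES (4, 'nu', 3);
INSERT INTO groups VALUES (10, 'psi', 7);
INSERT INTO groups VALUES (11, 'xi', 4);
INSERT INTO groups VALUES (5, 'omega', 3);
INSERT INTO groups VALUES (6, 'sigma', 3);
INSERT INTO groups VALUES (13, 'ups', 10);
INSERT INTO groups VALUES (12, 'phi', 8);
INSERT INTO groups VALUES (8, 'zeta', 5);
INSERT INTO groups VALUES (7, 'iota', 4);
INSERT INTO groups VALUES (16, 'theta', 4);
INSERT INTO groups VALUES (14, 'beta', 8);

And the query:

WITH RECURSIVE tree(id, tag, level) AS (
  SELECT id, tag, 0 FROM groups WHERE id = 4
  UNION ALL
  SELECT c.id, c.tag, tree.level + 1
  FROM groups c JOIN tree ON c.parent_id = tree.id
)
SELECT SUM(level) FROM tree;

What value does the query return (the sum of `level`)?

Base: id=4 (nu) at level 0.
Iteration 1: rows with parent_id in {4} -> iota (id 7, level 1), xi (id 11, level 1), theta (id 16, level 1).
Iteration 2: rows with parent_id in {7,11,16} -> psi (id 10, level 2).
Iteration 3: rows with parent_id in {10} -> ups (id 13, level 3).
Iteration 4: no rows with parent_id in {13}; recursion stops.
SUM(level) = 0 + 1 + 1 + 1 + 2 + 3 = 8.

8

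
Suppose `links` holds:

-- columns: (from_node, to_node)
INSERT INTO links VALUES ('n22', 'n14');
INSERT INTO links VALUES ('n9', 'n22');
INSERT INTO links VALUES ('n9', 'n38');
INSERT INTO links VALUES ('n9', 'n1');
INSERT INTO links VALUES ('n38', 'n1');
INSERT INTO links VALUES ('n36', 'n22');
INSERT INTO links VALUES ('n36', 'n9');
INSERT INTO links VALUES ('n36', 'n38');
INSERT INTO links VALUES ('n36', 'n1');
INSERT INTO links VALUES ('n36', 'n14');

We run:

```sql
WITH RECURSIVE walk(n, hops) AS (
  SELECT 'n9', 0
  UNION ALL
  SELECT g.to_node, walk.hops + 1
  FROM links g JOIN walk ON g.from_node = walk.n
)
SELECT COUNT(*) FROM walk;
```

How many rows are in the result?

6

Base: (n9, hops=0).
Iteration 1: edges from {n9} -> (n1, hops=1), (n22, hops=1), (n38, hops=1).
Iteration 2: edges from {n1,n22,n38} -> (n1, hops=2), (n14, hops=2).
Iteration 3: no outgoing edges from {n1,n14}; recursion stops.
Total rows emitted: 6.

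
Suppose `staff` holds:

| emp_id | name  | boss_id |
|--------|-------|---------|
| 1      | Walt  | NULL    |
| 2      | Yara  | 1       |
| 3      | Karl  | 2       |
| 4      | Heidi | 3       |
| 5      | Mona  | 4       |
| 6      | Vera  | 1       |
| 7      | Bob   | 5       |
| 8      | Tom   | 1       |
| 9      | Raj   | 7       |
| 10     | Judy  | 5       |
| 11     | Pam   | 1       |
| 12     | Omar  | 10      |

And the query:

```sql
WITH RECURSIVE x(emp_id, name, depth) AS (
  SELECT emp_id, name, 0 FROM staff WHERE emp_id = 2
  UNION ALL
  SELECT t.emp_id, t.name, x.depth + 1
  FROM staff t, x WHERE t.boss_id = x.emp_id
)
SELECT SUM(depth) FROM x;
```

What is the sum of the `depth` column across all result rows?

24

Base: emp_id=2 (Yara) at depth 0.
Iteration 1: rows with boss_id in {2} -> Karl (id 3, depth 1).
Iteration 2: rows with boss_id in {3} -> Heidi (id 4, depth 2).
Iteration 3: rows with boss_id in {4} -> Mona (id 5, depth 3).
Iteration 4: rows with boss_id in {5} -> Bob (id 7, depth 4), Judy (id 10, depth 4).
Iteration 5: rows with boss_id in {7,10} -> Raj (id 9, depth 5), Omar (id 12, depth 5).
Iteration 6: no rows with boss_id in {9,12}; recursion stops.
SUM(depth) = 0 + 1 + 2 + 3 + 4 + 4 + 5 + 5 = 24.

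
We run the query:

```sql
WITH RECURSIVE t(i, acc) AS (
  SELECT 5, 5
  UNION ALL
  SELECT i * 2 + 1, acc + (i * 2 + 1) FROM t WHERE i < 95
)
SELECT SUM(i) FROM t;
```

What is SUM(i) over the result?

181

Base: i=5, acc=5.
Iteration 1: 5 < 95 holds -> i = 5 * 2 + 1 = 11, acc = 5 + 11 = 16.
Iteration 2: 11 < 95 holds -> i = 11 * 2 + 1 = 23, acc = 16 + 23 = 39.
Iteration 3: 23 < 95 holds -> i = 23 * 2 + 1 = 47, acc = 39 + 47 = 86.
Iteration 4: 47 < 95 holds -> i = 47 * 2 + 1 = 95, acc = 86 + 95 = 181.
Iteration 5: 95 < 95 fails; recursion stops.
SUM(i) = 5 + 11 + 23 + 47 + 95 = 181.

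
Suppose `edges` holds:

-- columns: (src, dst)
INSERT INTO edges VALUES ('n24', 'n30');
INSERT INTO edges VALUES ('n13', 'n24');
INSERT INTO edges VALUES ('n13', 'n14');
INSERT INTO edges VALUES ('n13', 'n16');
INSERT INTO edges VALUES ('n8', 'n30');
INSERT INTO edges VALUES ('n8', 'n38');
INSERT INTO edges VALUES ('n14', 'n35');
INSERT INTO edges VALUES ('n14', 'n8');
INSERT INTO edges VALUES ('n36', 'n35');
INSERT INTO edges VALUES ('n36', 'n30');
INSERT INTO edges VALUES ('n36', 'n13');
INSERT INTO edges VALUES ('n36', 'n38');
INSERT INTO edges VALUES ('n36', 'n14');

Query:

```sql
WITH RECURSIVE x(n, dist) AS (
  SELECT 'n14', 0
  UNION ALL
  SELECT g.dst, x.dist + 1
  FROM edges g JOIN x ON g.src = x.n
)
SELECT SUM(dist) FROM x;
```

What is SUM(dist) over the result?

Base: (n14, dist=0).
Iteration 1: edges from {n14} -> (n35, dist=1), (n8, dist=1).
Iteration 2: edges from {n35,n8} -> (n30, dist=2), (n38, dist=2).
Iteration 3: no outgoing edges from {n30,n38}; recursion stops.
SUM(dist) = 0 + 1 + 1 + 2 + 2 = 6.

6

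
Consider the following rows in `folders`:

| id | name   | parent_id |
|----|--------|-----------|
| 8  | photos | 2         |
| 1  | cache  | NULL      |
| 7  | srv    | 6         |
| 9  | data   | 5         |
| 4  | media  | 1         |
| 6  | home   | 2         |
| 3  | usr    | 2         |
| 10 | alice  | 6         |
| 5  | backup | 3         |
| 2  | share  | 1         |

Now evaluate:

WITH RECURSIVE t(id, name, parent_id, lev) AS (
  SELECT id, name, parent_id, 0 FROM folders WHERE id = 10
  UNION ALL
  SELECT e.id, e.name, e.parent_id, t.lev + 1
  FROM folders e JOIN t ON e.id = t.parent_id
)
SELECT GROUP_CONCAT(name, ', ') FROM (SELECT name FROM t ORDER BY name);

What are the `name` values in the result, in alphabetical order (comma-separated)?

alice, cache, home, share

Base: id=10 (alice), parent_id=6, lev 0.
Iteration 1: join on id=6 -> home (id 6, parent_id=2, lev 1).
Iteration 2: join on id=2 -> share (id 2, parent_id=1, lev 2).
Iteration 3: join on id=1 -> cache (id 1, parent_id=NULL, lev 3).
Iteration 4: parent_id is NULL; no match; recursion stops.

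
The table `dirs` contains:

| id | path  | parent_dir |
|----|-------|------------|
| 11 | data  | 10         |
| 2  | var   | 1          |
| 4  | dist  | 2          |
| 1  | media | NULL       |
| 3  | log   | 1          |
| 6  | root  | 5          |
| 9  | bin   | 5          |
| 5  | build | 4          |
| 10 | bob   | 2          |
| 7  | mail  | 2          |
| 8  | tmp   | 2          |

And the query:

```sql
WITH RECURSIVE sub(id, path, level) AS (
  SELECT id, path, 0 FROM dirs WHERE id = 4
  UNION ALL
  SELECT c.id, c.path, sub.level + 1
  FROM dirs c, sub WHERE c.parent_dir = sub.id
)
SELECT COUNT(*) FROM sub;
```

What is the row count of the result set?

Base: id=4 (dist) at level 0.
Iteration 1: rows with parent_dir in {4} -> build (id 5, level 1).
Iteration 2: rows with parent_dir in {5} -> root (id 6, level 2), bin (id 9, level 2).
Iteration 3: no rows with parent_dir in {6,9}; recursion stops.
Total rows emitted: 4.

4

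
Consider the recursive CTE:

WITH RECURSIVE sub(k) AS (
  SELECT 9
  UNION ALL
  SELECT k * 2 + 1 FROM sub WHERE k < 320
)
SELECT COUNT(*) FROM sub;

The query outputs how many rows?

Base: k=9.
Iteration 1: 9 < 320 holds -> k = 9 * 2 + 1 = 19.
Iteration 2: 19 < 320 holds -> k = 19 * 2 + 1 = 39.
Iteration 3: 39 < 320 holds -> k = 39 * 2 + 1 = 79.
Iteration 4: 79 < 320 holds -> k = 79 * 2 + 1 = 159.
Iteration 5: 159 < 320 holds -> k = 159 * 2 + 1 = 319.
Iteration 6: 319 < 320 holds -> k = 319 * 2 + 1 = 639.
Iteration 7: 639 < 320 fails; recursion stops.
Total rows emitted: 7.

7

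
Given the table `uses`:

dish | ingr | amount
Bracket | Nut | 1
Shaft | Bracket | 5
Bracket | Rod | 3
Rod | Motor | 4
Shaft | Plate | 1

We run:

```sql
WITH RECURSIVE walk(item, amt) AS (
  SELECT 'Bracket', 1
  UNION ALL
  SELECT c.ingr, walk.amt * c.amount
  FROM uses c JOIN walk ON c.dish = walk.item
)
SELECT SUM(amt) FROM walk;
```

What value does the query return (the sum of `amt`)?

Base: (Bracket, amt=1).
Iteration 1: components of {Bracket} -> Nut = 1*1 = 1, Rod = 1*3 = 3.
Iteration 2: components of {Nut,Rod} -> Motor = 3*4 = 12.
Iteration 3: no further components; recursion stops.
SUM(amt) = 1 + 1 + 3 + 12 = 17.

17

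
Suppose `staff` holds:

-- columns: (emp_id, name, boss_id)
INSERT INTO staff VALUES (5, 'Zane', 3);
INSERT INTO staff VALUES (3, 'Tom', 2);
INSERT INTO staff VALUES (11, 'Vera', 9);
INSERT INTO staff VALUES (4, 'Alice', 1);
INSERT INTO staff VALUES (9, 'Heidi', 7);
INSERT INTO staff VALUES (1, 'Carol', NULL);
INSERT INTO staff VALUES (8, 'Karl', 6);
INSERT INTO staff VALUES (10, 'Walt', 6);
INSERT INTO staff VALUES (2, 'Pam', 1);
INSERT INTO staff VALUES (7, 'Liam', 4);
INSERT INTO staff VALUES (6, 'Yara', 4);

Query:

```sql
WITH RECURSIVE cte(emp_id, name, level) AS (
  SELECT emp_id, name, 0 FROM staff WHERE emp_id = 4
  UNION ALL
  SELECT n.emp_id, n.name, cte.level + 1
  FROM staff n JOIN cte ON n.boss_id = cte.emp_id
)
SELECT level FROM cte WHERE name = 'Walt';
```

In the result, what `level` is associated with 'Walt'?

Base: emp_id=4 (Alice) at level 0.
Iteration 1: rows with boss_id in {4} -> Yara (id 6, level 1), Liam (id 7, level 1).
Iteration 2: rows with boss_id in {6,7} -> Karl (id 8, level 2), Heidi (id 9, level 2), Walt (id 10, level 2).
Iteration 3: rows with boss_id in {8,9,10} -> Vera (id 11, level 3).
Iteration 4: no rows with boss_id in {11}; recursion stops.

2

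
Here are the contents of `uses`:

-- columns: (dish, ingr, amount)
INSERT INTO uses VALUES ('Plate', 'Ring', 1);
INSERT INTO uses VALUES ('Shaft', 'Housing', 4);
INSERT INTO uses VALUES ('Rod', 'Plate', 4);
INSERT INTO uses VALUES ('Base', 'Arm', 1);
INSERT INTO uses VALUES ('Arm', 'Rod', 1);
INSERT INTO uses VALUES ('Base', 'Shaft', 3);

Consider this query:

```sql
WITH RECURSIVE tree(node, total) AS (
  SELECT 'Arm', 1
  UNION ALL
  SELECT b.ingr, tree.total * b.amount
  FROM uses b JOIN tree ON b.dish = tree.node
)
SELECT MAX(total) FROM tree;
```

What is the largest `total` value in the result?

Base: (Arm, total=1).
Iteration 1: components of {Arm} -> Rod = 1*1 = 1.
Iteration 2: components of {Rod} -> Plate = 1*4 = 4.
Iteration 3: components of {Plate} -> Ring = 4*1 = 4.
Iteration 4: no further components; recursion stops.
total values: 1, 1, 4, 4; the maximum is 4.

4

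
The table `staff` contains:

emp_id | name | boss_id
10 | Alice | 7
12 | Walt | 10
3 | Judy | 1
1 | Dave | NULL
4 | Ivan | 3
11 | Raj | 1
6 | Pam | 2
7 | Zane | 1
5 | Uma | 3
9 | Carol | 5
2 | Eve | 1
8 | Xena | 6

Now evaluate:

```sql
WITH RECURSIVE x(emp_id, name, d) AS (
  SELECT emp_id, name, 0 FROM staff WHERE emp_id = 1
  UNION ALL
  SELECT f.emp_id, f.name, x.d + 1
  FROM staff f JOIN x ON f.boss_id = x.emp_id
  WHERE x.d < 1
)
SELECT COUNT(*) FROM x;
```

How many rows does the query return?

5

Base: emp_id=1 (Dave) at d 0.
Iteration 1: rows with boss_id in {1} -> Eve (id 2, d 1), Judy (id 3, d 1), Zane (id 7, d 1), Raj (id 11, d 1).
Iteration 2: d < 1 fails for all current rows; recursion stops.
Total rows emitted: 5.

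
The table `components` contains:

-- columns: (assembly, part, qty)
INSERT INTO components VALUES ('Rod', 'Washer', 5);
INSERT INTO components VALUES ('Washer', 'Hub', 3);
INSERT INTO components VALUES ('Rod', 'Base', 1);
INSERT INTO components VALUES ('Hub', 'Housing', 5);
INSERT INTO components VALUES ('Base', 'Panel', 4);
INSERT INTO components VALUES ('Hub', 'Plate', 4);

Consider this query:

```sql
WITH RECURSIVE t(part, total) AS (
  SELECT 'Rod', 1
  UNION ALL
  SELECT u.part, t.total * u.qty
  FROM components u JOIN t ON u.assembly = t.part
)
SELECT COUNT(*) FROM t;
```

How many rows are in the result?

Base: (Rod, total=1).
Iteration 1: components of {Rod} -> Base = 1*1 = 1, Washer = 1*5 = 5.
Iteration 2: components of {Base,Washer} -> Hub = 5*3 = 15, Panel = 1*4 = 4.
Iteration 3: components of {Hub,Panel} -> Housing = 15*5 = 75, Plate = 15*4 = 60.
Iteration 4: no further components; recursion stops.
Total rows emitted: 7.

7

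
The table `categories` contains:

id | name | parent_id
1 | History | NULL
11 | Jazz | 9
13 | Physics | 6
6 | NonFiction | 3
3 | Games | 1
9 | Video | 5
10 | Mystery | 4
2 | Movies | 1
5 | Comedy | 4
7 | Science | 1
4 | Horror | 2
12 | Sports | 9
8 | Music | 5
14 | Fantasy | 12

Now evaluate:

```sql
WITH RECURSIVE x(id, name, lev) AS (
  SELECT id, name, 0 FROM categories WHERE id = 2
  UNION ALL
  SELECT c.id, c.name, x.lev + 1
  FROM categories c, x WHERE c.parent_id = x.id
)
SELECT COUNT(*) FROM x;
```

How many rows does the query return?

Base: id=2 (Movies) at lev 0.
Iteration 1: rows with parent_id in {2} -> Horror (id 4, lev 1).
Iteration 2: rows with parent_id in {4} -> Comedy (id 5, lev 2), Mystery (id 10, lev 2).
Iteration 3: rows with parent_id in {5,10} -> Music (id 8, lev 3), Video (id 9, lev 3).
Iteration 4: rows with parent_id in {8,9} -> Jazz (id 11, lev 4), Sports (id 12, lev 4).
Iteration 5: rows with parent_id in {11,12} -> Fantasy (id 14, lev 5).
Iteration 6: no rows with parent_id in {14}; recursion stops.
Total rows emitted: 9.

9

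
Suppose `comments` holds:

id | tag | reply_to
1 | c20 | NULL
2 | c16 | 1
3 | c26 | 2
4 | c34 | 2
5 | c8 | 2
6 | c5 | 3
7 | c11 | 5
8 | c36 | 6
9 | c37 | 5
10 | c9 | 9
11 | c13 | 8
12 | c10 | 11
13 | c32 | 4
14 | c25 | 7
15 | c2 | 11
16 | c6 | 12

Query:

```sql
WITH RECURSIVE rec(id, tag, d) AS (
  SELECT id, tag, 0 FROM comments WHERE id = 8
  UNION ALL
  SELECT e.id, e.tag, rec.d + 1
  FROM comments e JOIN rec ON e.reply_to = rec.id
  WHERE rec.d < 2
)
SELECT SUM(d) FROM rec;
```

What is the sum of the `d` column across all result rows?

Base: id=8 (c36) at d 0.
Iteration 1: rows with reply_to in {8} -> c13 (id 11, d 1).
Iteration 2: rows with reply_to in {11} -> c10 (id 12, d 2), c2 (id 15, d 2).
Iteration 3: d < 2 fails for all current rows; recursion stops.
SUM(d) = 0 + 1 + 2 + 2 = 5.

5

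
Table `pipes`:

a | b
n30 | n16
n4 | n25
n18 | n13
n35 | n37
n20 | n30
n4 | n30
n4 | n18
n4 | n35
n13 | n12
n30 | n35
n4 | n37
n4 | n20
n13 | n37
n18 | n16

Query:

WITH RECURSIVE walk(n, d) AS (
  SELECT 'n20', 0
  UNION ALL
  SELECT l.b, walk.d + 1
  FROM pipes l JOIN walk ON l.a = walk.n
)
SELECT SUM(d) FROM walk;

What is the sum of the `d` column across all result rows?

Base: (n20, d=0).
Iteration 1: edges from {n20} -> (n30, d=1).
Iteration 2: edges from {n30} -> (n16, d=2), (n35, d=2).
Iteration 3: edges from {n16,n35} -> (n37, d=3).
Iteration 4: no outgoing edges from {n37}; recursion stops.
SUM(d) = 0 + 1 + 2 + 2 + 3 = 8.

8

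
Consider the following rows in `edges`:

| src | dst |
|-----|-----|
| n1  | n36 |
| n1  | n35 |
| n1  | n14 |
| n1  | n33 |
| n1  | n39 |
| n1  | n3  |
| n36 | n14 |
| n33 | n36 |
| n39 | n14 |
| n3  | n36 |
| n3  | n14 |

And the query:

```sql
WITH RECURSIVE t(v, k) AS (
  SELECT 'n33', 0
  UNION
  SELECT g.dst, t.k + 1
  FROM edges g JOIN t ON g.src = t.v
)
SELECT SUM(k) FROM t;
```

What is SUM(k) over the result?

Base: (n33, k=0).
Iteration 1: edges from {n33} -> (n36, k=1).
Iteration 2: edges from {n36} -> (n14, k=2).
Iteration 3: no outgoing edges from {n14}; recursion stops.
SUM(k) = 0 + 1 + 2 = 3.

3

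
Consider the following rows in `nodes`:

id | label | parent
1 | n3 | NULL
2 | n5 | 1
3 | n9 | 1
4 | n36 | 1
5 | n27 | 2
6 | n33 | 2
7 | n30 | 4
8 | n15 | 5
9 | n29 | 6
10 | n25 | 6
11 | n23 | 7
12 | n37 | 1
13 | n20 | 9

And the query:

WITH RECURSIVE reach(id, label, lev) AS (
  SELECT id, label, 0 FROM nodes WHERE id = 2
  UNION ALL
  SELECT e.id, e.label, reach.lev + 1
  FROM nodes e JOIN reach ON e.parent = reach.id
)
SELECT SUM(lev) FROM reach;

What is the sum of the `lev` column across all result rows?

Base: id=2 (n5) at lev 0.
Iteration 1: rows with parent in {2} -> n27 (id 5, lev 1), n33 (id 6, lev 1).
Iteration 2: rows with parent in {5,6} -> n15 (id 8, lev 2), n29 (id 9, lev 2), n25 (id 10, lev 2).
Iteration 3: rows with parent in {8,9,10} -> n20 (id 13, lev 3).
Iteration 4: no rows with parent in {13}; recursion stops.
SUM(lev) = 0 + 1 + 1 + 2 + 2 + 2 + 3 = 11.

11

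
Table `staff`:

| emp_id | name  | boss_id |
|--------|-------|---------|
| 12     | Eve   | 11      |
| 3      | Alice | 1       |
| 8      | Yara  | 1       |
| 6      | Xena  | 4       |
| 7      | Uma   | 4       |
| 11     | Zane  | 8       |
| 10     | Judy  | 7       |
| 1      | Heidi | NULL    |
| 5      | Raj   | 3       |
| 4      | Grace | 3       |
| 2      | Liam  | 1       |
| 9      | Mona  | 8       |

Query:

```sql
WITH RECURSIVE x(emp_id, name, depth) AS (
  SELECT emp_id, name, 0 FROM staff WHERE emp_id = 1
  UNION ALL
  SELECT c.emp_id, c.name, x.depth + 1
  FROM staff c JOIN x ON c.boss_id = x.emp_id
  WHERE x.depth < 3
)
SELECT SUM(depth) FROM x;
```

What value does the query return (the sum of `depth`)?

Base: emp_id=1 (Heidi) at depth 0.
Iteration 1: rows with boss_id in {1} -> Liam (id 2, depth 1), Alice (id 3, depth 1), Yara (id 8, depth 1).
Iteration 2: rows with boss_id in {2,3,8} -> Grace (id 4, depth 2), Raj (id 5, depth 2), Mona (id 9, depth 2), Zane (id 11, depth 2).
Iteration 3: rows with boss_id in {4,5,9,11} -> Xena (id 6, depth 3), Uma (id 7, depth 3), Eve (id 12, depth 3).
Iteration 4: depth < 3 fails for all current rows; recursion stops.
SUM(depth) = 0 + 1 + 1 + 1 + 2 + 2 + 2 + 2 + 3 + 3 + 3 = 20.

20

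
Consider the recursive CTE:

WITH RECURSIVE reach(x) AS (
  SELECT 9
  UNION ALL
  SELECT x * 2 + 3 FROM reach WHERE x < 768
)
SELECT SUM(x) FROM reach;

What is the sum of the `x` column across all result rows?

Base: x=9.
Iteration 1: 9 < 768 holds -> x = 9 * 2 + 3 = 21.
Iteration 2: 21 < 768 holds -> x = 21 * 2 + 3 = 45.
Iteration 3: 45 < 768 holds -> x = 45 * 2 + 3 = 93.
Iteration 4: 93 < 768 holds -> x = 93 * 2 + 3 = 189.
Iteration 5: 189 < 768 holds -> x = 189 * 2 + 3 = 381.
Iteration 6: 381 < 768 holds -> x = 381 * 2 + 3 = 765.
Iteration 7: 765 < 768 holds -> x = 765 * 2 + 3 = 1533.
Iteration 8: 1533 < 768 fails; recursion stops.
SUM(x) = 9 + 21 + 45 + 93 + 189 + 381 + 765 + 1533 = 3036.

3036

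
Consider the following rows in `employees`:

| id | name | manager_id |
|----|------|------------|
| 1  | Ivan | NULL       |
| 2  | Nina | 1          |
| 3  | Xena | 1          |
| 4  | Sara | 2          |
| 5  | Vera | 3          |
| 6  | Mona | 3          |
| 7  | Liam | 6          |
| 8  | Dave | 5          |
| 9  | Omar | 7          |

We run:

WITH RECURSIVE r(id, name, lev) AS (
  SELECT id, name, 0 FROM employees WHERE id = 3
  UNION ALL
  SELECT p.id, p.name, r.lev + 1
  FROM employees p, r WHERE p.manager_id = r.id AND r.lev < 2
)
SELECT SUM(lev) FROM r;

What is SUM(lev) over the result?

6

Base: id=3 (Xena) at lev 0.
Iteration 1: rows with manager_id in {3} -> Vera (id 5, lev 1), Mona (id 6, lev 1).
Iteration 2: rows with manager_id in {5,6} -> Liam (id 7, lev 2), Dave (id 8, lev 2).
Iteration 3: lev < 2 fails for all current rows; recursion stops.
SUM(lev) = 0 + 1 + 1 + 2 + 2 = 6.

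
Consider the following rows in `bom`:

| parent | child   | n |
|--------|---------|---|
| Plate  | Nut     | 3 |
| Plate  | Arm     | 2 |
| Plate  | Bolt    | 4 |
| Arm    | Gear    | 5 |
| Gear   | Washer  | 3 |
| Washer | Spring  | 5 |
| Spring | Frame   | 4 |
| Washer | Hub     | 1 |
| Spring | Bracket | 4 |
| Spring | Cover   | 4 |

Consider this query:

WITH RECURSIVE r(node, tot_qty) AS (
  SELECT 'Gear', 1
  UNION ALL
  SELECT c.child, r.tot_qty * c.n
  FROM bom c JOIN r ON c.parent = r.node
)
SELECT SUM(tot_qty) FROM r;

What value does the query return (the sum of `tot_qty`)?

202

Base: (Gear, tot_qty=1).
Iteration 1: components of {Gear} -> Washer = 1*3 = 3.
Iteration 2: components of {Washer} -> Hub = 3*1 = 3, Spring = 3*5 = 15.
Iteration 3: components of {Hub,Spring} -> Bracket = 15*4 = 60, Cover = 15*4 = 60, Frame = 15*4 = 60.
Iteration 4: no further components; recursion stops.
SUM(tot_qty) = 1 + 3 + 15 + 3 + 60 + 60 + 60 = 202.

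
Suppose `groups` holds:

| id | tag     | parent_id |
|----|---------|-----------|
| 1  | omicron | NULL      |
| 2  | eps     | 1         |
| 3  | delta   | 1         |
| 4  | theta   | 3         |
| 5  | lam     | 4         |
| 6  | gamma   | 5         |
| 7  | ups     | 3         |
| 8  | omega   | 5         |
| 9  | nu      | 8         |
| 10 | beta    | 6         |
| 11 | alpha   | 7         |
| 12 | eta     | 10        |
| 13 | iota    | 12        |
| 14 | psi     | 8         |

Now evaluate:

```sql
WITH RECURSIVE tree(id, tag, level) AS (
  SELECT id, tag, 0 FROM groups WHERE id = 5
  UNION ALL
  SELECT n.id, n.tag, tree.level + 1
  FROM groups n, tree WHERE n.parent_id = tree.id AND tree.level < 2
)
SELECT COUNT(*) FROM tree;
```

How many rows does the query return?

6

Base: id=5 (lam) at level 0.
Iteration 1: rows with parent_id in {5} -> gamma (id 6, level 1), omega (id 8, level 1).
Iteration 2: rows with parent_id in {6,8} -> nu (id 9, level 2), beta (id 10, level 2), psi (id 14, level 2).
Iteration 3: level < 2 fails for all current rows; recursion stops.
Total rows emitted: 6.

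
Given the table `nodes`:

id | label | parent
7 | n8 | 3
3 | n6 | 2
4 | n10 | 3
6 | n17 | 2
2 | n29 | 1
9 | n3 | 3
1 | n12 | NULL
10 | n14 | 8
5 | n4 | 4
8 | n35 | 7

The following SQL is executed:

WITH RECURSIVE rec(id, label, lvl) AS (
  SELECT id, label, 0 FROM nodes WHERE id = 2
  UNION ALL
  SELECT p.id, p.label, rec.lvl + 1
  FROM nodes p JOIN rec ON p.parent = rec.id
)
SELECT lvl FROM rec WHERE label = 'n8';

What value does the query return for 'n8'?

2

Base: id=2 (n29) at lvl 0.
Iteration 1: rows with parent in {2} -> n6 (id 3, lvl 1), n17 (id 6, lvl 1).
Iteration 2: rows with parent in {3,6} -> n10 (id 4, lvl 2), n8 (id 7, lvl 2), n3 (id 9, lvl 2).
Iteration 3: rows with parent in {4,7,9} -> n4 (id 5, lvl 3), n35 (id 8, lvl 3).
Iteration 4: rows with parent in {5,8} -> n14 (id 10, lvl 4).
Iteration 5: no rows with parent in {10}; recursion stops.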